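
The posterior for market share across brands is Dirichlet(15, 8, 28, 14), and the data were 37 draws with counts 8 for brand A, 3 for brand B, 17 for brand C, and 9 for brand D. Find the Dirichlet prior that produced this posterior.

Dirichlet(7, 5, 11, 5)

For a Dirichlet(α) prior with multinomial counts c, the posterior is Dirichlet(α + c) componentwise.
Subtract each count from the matching posterior parameter: 15−8=7, 8−3=5, 28−17=11, 14−9=5.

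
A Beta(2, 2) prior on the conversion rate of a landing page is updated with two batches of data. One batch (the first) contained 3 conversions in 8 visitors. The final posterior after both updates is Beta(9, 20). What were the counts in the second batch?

Sequential conjugate updates are equivalent to a single update on the pooled data, so total successes = posterior α − prior α and total failures = posterior β − prior β.
Total across both batches: 9−2=7 conversions, 20−2=18 bounces.
Subtract the first batch: 7−3=4 conversions and 18−5=13 bounces.

4 conversions and 13 bounces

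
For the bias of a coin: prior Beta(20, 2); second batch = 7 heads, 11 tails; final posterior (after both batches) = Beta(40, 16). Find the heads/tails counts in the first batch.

13 heads and 3 tails

Because Beta–binomial updating is additive in the counts, the combined data contributed (α_post−α_prior, β_post−β_prior) successes and failures.
Total across both batches: 40−20=20 heads, 16−2=14 tails.
Subtract the second batch: 20−7=13 heads and 14−11=3 tails.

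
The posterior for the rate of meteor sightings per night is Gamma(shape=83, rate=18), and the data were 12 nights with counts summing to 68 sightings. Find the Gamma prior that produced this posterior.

Gamma(shape=15, rate=6)

Gamma–Poisson conjugacy: posterior shape = α + Σxᵢ, posterior rate = β + n.
So α = 83 − 68 = 15 and β = 18 − 12 = 6.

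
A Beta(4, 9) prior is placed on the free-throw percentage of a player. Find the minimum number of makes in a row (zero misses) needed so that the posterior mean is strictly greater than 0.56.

After k makes and 0 misses the posterior is Beta(4+k, 9), with mean (4+k)/(4+9+k).
Set (4+k)/(13+k) > 0.56 and solve: k > (0.56·13 − 4)/(1 − 0.56) = 7.455.
The smallest integer exceeding 7.455 is 8.

k = 8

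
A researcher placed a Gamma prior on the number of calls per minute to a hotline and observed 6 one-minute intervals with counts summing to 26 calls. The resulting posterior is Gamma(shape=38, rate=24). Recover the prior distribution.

A Gamma(α, β) prior (rate parametrization) on a Poisson rate with n observations summing to S gives posterior Gamma(α+S, β+n).
So α = 38 − 26 = 12 and β = 24 − 6 = 18.

Gamma(shape=12, rate=18)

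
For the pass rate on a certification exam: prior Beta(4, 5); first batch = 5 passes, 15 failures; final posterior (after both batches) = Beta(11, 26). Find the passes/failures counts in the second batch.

Sequential conjugate updates are equivalent to a single update on the pooled data, so total successes = posterior α − prior α and total failures = posterior β − prior β.
Total across both batches: 11−4=7 passes, 26−5=21 failures.
Subtract the first batch: 7−5=2 passes and 21−15=6 failures.

2 passes and 6 failures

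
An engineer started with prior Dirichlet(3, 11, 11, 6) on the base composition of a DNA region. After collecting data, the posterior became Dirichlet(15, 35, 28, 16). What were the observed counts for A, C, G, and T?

counts (12, 24, 17, 10)

For a Dirichlet(α) prior with multinomial counts c, the posterior is Dirichlet(α + c) componentwise.
Counts are posterior − prior componentwise: 15−3=12, 35−11=24, 28−11=17, 16−6=10.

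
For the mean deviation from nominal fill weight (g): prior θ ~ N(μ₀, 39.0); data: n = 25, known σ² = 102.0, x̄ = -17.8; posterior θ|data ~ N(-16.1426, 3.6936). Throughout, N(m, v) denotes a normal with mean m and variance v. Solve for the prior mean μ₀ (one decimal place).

μ₀ = -0.3

With known observation variance, the Normal–Normal posterior has precision τ_n = τ₀ + n/σ² and mean μ_n = (τ₀μ₀ + (n/σ²)x̄)/τ_n.
Here τ₀ = 1/39.0 = 0.025641 and τ_data = 25/102.0 = 0.245098, so τ_n = 0.270739.
Rearranging for μ₀: μ₀ = (μ_n·τ_n − τ_data·x̄)/τ₀ = (-16.1426·0.270739 − 0.245098·-17.8) / 0.025641 = -0.007687/0.025641 ≈ -0.3.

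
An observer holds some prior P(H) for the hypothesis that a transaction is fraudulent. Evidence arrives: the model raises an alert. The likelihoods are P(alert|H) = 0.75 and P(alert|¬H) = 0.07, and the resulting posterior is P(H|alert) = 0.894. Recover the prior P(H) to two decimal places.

In odds form, posterior odds = prior odds × likelihood ratio, so prior odds = posterior odds ÷ LR.
Posterior odds = 0.894/(1−0.894) = 8.4340. LR = 0.75/0.07 = 10.7143.
Prior odds = 8.4340/10.7143 = 0.7872, so P(H) = 0.7872/(1+0.7872) ≈ 0.44.

P(H) = 0.44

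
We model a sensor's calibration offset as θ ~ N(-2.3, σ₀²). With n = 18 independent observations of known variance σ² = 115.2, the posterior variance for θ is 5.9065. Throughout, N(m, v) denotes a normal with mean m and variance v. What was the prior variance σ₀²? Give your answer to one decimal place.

σ₀² = 76.6

For the Normal–Normal model with known σ², precisions add: τ_n = τ₀ + n/σ².
So 1/σ₀² = 1/5.9065 − 18/115.2 = 0.169305 − 0.156250 = 0.013055.
Hence σ₀² = 1/0.013055 ≈ 76.6.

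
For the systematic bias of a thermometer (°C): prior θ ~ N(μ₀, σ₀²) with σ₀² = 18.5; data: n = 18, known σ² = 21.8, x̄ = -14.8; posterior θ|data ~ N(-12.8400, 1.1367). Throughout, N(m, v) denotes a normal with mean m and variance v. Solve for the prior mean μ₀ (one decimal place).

With known observation variance, the Normal–Normal posterior has precision τ_n = τ₀ + n/σ² and mean μ_n = (τ₀μ₀ + (n/σ²)x̄)/τ_n.
Here τ₀ = 1/18.5 = 0.054054 and τ_data = 18/21.8 = 0.825688, so τ_n = 0.879742.
Rearranging for μ₀: μ₀ = (μ_n·τ_n − τ_data·x̄)/τ₀ = (-12.8400·0.879742 − 0.825688·-14.8) / 0.054054 = 0.924295/0.054054 ≈ 17.1.

μ₀ = 17.1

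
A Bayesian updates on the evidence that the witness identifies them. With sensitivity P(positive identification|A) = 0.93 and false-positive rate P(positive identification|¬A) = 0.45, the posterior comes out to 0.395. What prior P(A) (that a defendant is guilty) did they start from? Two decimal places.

In odds form, posterior odds = prior odds × likelihood ratio, so prior odds = posterior odds ÷ LR.
Posterior odds = 0.395/(1−0.395) = 0.6529. LR = 0.93/0.45 = 2.0667.
Prior odds = 0.6529/2.0667 = 0.3159, so P(A) = 0.3159/(1+0.3159) ≈ 0.24.

P(A) = 0.24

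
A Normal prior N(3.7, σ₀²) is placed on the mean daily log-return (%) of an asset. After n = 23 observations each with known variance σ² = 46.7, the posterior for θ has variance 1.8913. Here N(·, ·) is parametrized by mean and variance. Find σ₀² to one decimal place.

For the Normal–Normal model with known σ², precisions add: τ_n = τ₀ + n/σ².
So 1/σ₀² = 1/1.8913 − 23/46.7 = 0.528737 − 0.492505 = 0.036232.
Hence σ₀² = 1/0.036232 ≈ 27.6.

σ₀² = 27.6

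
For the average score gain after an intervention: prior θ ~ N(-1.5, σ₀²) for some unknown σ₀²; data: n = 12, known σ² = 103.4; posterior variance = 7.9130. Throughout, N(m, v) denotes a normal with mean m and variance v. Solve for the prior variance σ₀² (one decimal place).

σ₀² = 96.9

Posterior precision equals prior precision plus data precision: 1/σ_n² = 1/σ₀² + n/σ².
So 1/σ₀² = 1/7.9130 − 12/103.4 = 0.126374 − 0.116054 = 0.010320.
Hence σ₀² = 1/0.010320 ≈ 96.9.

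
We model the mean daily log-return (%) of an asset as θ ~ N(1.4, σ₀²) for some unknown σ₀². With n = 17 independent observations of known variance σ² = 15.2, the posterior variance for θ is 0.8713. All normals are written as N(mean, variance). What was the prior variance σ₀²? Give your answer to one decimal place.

For the Normal–Normal model with known σ², precisions add: τ_n = τ₀ + n/σ².
So 1/σ₀² = 1/0.8713 − 17/15.2 = 1.147710 − 1.118421 = 0.029289.
Hence σ₀² = 1/0.029289 ≈ 34.1.

σ₀² = 34.1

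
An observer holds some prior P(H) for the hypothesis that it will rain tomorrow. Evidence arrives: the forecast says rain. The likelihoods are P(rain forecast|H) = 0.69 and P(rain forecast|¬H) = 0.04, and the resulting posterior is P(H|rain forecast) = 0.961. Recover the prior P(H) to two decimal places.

Bayes' rule in odds form gives O(H|E) = O(H)·[P(E|H)/P(E|¬H)], hence O(H) = O(H|E)/LR.
Posterior odds = 0.961/(1−0.961) = 24.6410. LR = 0.69/0.04 = 17.2500.
Prior odds = 24.6410/17.2500 = 1.4285, so P(H) = 1.4285/(1+1.4285) ≈ 0.59.

P(H) = 0.59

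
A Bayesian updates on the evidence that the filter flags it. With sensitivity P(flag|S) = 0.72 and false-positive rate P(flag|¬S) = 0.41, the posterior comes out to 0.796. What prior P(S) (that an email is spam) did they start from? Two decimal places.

P(S) = 0.69

In odds form, posterior odds = prior odds × likelihood ratio, so prior odds = posterior odds ÷ LR.
Posterior odds = 0.796/(1−0.796) = 3.9020. LR = 0.72/0.41 = 1.7561.
Prior odds = 3.9020/1.7561 = 2.2220, so P(S) = 2.2220/(1+2.2220) ≈ 0.69.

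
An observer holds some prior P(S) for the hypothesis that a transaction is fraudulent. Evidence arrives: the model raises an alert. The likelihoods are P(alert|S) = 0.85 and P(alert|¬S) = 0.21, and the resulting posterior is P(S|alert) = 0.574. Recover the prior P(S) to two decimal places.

P(S) = 0.25

In odds form, posterior odds = prior odds × likelihood ratio, so prior odds = posterior odds ÷ LR.
Posterior odds = 0.574/(1−0.574) = 1.3474. LR = 0.85/0.21 = 4.0476.
Prior odds = 1.3474/4.0476 = 0.3329, so P(S) = 0.3329/(1+0.3329) ≈ 0.25.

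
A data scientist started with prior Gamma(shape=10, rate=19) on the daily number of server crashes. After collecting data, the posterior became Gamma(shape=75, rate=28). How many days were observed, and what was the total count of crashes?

A Gamma(α, β) prior (rate parametrization) on a Poisson rate with n observations summing to S gives posterior Gamma(α+S, β+n).
Matching: Σxᵢ = 75 − 10 = 65 and n = 28 − 19 = 9.

n = 9 days with total 65 crashes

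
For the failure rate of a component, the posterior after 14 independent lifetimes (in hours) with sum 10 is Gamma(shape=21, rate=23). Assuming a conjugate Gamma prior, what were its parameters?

Gamma(shape=7, rate=13)

Gamma–exponential conjugacy: posterior shape = α + n, posterior rate = β + Σtᵢ.
So α = 21 − 14 = 7 and β = 23 − 10 = 13.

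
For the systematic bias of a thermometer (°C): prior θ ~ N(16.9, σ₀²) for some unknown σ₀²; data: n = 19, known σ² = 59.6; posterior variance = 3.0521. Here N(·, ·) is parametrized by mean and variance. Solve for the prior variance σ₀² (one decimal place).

Posterior precision equals prior precision plus data precision: 1/σ_n² = 1/σ₀² + n/σ².
So 1/σ₀² = 1/3.0521 − 19/59.6 = 0.327643 − 0.318792 = 0.008851.
Hence σ₀² = 1/0.008851 ≈ 113.0.

σ₀² = 113.0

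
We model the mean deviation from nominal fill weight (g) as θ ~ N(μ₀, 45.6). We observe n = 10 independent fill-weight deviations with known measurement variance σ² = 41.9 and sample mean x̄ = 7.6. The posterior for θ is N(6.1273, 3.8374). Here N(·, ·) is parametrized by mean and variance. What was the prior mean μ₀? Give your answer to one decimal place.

The posterior mean is a precision-weighted average: μ_n = (τ₀μ₀ + τ_data·x̄)/(τ₀+τ_data), with τ₀=1/σ₀² and τ_data=n/σ².
Here τ₀ = 1/45.6 = 0.021930 and τ_data = 10/41.9 = 0.238663, so τ_n = 0.260593.
Rearranging for μ₀: μ₀ = (μ_n·τ_n − τ_data·x̄)/τ₀ = (6.1273·0.260593 − 0.238663·7.6) / 0.021930 = -0.217107/0.021930 ≈ -9.9.

μ₀ = -9.9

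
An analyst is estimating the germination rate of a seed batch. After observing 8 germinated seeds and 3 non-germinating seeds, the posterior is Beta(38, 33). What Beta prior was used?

Beta(30, 30)

Beta is conjugate to the binomial likelihood: posterior = Beta(α+s, β+f).
So α = 38 − 8 = 30 and β = 33 − 3 = 30.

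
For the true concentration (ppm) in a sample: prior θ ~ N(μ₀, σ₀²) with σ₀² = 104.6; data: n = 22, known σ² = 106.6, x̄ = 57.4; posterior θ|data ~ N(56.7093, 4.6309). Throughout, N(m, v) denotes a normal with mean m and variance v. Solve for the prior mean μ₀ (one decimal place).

μ₀ = 41.8

The posterior mean is a precision-weighted average: μ_n = (τ₀μ₀ + τ_data·x̄)/(τ₀+τ_data), with τ₀=1/σ₀² and τ_data=n/σ².
Here τ₀ = 1/104.6 = 0.009560 and τ_data = 22/106.6 = 0.206379, so τ_n = 0.215939.
Rearranging for μ₀: μ₀ = (μ_n·τ_n − τ_data·x̄)/τ₀ = (56.7093·0.215939 − 0.206379·57.4) / 0.009560 = 0.399595/0.009560 ≈ 41.8.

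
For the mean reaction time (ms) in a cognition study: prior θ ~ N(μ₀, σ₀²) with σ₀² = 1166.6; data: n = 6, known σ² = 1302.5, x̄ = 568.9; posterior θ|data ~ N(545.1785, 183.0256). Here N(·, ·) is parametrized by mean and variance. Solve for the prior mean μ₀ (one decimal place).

μ₀ = 417.7

With known observation variance, the Normal–Normal posterior has precision τ_n = τ₀ + n/σ² and mean μ_n = (τ₀μ₀ + (n/σ²)x̄)/τ_n.
Here τ₀ = 1/1166.6 = 0.000857 and τ_data = 6/1302.5 = 0.004607, so τ_n = 0.005464.
Rearranging for μ₀: μ₀ = (μ_n·τ_n − τ_data·x̄)/τ₀ = (545.1785·0.005464 − 0.004607·568.9) / 0.000857 = 0.357933/0.000857 ≈ 417.7.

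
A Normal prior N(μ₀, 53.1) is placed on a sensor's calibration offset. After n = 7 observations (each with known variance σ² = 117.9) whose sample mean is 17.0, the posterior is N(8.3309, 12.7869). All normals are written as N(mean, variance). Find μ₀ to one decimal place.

The posterior mean is a precision-weighted average: μ_n = (τ₀μ₀ + τ_data·x̄)/(τ₀+τ_data), with τ₀=1/σ₀² and τ_data=n/σ².
Here τ₀ = 1/53.1 = 0.018832 and τ_data = 7/117.9 = 0.059372, so τ_n = 0.078204.
Rearranging for μ₀: μ₀ = (μ_n·τ_n − τ_data·x̄)/τ₀ = (8.3309·0.078204 − 0.059372·17.0) / 0.018832 = -0.357814/0.018832 ≈ -19.0.

μ₀ = -19.0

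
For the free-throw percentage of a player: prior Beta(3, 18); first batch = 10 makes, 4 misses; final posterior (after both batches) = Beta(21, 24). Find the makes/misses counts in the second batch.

Because Beta–binomial updating is additive in the counts, the combined data contributed (α_post−α_prior, β_post−β_prior) successes and failures.
Total across both batches: 21−3=18 makes, 24−18=6 misses.
Subtract the first batch: 18−10=8 makes and 6−4=2 misses.

8 makes and 2 misses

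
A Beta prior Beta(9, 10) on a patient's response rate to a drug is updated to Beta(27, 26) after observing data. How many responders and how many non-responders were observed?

Under Beta–binomial conjugacy the posterior parameters are (a+s, b+f).
So s = 27 − 9 = 18 and f = 26 − 10 = 16.

18 responders and 16 non-responders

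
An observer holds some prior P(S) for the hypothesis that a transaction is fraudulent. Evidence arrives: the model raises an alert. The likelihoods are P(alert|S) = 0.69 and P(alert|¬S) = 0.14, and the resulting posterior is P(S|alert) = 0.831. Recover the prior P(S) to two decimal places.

Bayes' rule in odds form gives O(S|E) = O(S)·[P(E|S)/P(E|¬S)], hence O(S) = O(S|E)/LR.
Posterior odds = 0.831/(1−0.831) = 4.9172. LR = 0.69/0.14 = 4.9286.
Prior odds = 4.9172/4.9286 = 0.9977, so P(S) = 0.9977/(1+0.9977) ≈ 0.50.

P(S) = 0.50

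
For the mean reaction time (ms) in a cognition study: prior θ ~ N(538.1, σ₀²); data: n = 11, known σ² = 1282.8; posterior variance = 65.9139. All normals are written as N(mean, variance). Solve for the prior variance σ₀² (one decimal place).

σ₀² = 151.6

Posterior precision equals prior precision plus data precision: 1/σ_n² = 1/σ₀² + n/σ².
So 1/σ₀² = 1/65.9139 − 11/1282.8 = 0.015171 − 0.008575 = 0.006596.
Hence σ₀² = 1/0.006596 ≈ 151.6.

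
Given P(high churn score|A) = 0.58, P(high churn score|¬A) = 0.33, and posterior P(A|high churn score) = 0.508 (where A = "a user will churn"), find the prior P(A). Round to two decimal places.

Bayes' rule in odds form gives O(A|E) = O(A)·[P(E|A)/P(E|¬A)], hence O(A) = O(A|E)/LR.
Posterior odds = 0.508/(1−0.508) = 1.0325. LR = 0.58/0.33 = 1.7576.
Prior odds = 1.0325/1.7576 = 0.5874, so P(A) = 0.5874/(1+0.5874) ≈ 0.37.

P(A) = 0.37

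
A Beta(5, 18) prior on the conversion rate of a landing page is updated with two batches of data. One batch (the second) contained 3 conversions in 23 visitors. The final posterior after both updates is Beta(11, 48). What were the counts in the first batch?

3 conversions and 10 bounces

Sequential conjugate updates are equivalent to a single update on the pooled data, so total successes = posterior α − prior α and total failures = posterior β − prior β.
Total across both batches: 11−5=6 conversions, 48−18=30 bounces.
Subtract the second batch: 6−3=3 conversions and 30−20=10 bounces.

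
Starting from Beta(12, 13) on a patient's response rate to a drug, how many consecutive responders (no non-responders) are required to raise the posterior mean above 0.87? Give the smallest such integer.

After k responders and 0 non-responders the posterior is Beta(12+k, 13), with mean (12+k)/(12+13+k).
Set (12+k)/(25+k) > 0.87 and solve: k > (0.87·25 − 12)/(1 − 0.87) = 75.000.
The smallest integer exceeding 75.000 is 76, and checking k=76: (88)/(101) = 0.8713 > 0.87.

k = 76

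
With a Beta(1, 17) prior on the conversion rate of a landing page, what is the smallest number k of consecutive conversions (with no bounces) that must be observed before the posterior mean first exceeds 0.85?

k = 96

After k conversions and 0 bounces the posterior is Beta(1+k, 17), with mean (1+k)/(1+17+k).
Set (1+k)/(18+k) > 0.85 and solve: k > (0.85·18 − 1)/(1 − 0.85) = 95.333.
The smallest integer exceeding 95.333 is 96.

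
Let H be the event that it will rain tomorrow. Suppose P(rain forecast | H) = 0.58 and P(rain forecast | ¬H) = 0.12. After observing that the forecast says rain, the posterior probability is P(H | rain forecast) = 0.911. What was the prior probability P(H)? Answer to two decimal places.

In odds form, posterior odds = prior odds × likelihood ratio, so prior odds = posterior odds ÷ LR.
Posterior odds = 0.911/(1−0.911) = 10.2360. LR = 0.58/0.12 = 4.8333.
Prior odds = 10.2360/4.8333 = 2.1178, so P(H) = 2.1178/(1+2.1178) ≈ 0.68.

P(H) = 0.68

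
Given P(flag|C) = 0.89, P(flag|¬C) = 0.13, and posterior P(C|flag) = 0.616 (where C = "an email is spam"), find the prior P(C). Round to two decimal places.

In odds form, posterior odds = prior odds × likelihood ratio, so prior odds = posterior odds ÷ LR.
Posterior odds = 0.616/(1−0.616) = 1.6042. LR = 0.89/0.13 = 6.8462.
Prior odds = 1.6042/6.8462 = 0.2343, so P(C) = 0.2343/(1+0.2343) ≈ 0.19.

P(C) = 0.19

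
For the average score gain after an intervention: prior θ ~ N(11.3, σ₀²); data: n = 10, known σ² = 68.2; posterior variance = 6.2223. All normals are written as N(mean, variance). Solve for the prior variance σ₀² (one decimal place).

σ₀² = 71.0

Posterior precision equals prior precision plus data precision: 1/σ_n² = 1/σ₀² + n/σ².
So 1/σ₀² = 1/6.2223 − 10/68.2 = 0.160712 − 0.146628 = 0.014084.
Hence σ₀² = 1/0.014084 ≈ 71.0.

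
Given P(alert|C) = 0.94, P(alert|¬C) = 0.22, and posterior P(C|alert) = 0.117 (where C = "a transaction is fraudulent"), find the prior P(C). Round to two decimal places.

P(C) = 0.03

Bayes' rule in odds form gives O(C|E) = O(C)·[P(E|C)/P(E|¬C)], hence O(C) = O(C|E)/LR.
Posterior odds = 0.117/(1−0.117) = 0.1325. LR = 0.94/0.22 = 4.2727.
Prior odds = 0.1325/4.2727 = 0.0310, so P(C) = 0.0310/(1+0.0310) ≈ 0.03.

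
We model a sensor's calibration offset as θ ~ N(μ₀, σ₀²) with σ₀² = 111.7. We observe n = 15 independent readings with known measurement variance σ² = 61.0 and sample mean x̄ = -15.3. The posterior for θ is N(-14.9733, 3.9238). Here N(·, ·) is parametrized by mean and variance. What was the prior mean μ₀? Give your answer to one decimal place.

With known observation variance, the Normal–Normal posterior has precision τ_n = τ₀ + n/σ² and mean μ_n = (τ₀μ₀ + (n/σ²)x̄)/τ_n.
Here τ₀ = 1/111.7 = 0.008953 and τ_data = 15/61.0 = 0.245902, so τ_n = 0.254855.
Rearranging for μ₀: μ₀ = (μ_n·τ_n − τ_data·x̄)/τ₀ = (-14.9733·0.254855 − 0.245902·-15.3) / 0.008953 = -0.053720/0.008953 ≈ -6.0.

μ₀ = -6.0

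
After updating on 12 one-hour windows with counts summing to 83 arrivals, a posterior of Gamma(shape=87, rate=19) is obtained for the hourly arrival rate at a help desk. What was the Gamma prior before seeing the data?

A Gamma(α, β) prior (rate parametrization) on a Poisson rate with n observations summing to S gives posterior Gamma(α+S, β+n).
So α = 87 − 83 = 4 and β = 19 − 12 = 7.

Gamma(shape=4, rate=7)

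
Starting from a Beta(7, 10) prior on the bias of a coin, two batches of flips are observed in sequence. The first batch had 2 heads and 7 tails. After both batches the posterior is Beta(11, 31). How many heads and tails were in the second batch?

2 heads and 14 tails

Because Beta–binomial updating is additive in the counts, the combined data contributed (α_post−α_prior, β_post−β_prior) successes and failures.
Total across both batches: 11−7=4 heads, 31−10=21 tails.
Subtract the first batch: 4−2=2 heads and 21−7=14 tails.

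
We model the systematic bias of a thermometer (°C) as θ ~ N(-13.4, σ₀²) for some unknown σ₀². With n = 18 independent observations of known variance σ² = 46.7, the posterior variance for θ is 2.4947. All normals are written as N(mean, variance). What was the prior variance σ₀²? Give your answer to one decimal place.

For the Normal–Normal model with known σ², precisions add: τ_n = τ₀ + n/σ².
So 1/σ₀² = 1/2.4947 − 18/46.7 = 0.400850 − 0.385439 = 0.015411.
Hence σ₀² = 1/0.015411 ≈ 64.9.

σ₀² = 64.9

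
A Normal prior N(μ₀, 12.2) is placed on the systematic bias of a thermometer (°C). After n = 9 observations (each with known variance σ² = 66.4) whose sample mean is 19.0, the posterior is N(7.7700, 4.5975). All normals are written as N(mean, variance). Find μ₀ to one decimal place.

μ₀ = -10.8

The posterior mean is a precision-weighted average: μ_n = (τ₀μ₀ + τ_data·x̄)/(τ₀+τ_data), with τ₀=1/σ₀² and τ_data=n/σ².
Here τ₀ = 1/12.2 = 0.081967 and τ_data = 9/66.4 = 0.135542, so τ_n = 0.217509.
Rearranging for μ₀: μ₀ = (μ_n·τ_n − τ_data·x̄)/τ₀ = (7.7700·0.217509 − 0.135542·19.0) / 0.081967 = -0.885253/0.081967 ≈ -10.8.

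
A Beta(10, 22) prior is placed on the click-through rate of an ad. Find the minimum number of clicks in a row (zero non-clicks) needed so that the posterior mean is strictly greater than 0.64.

k = 30

After k clicks and 0 non-clicks the posterior is Beta(10+k, 22), with mean (10+k)/(10+22+k).
Set (10+k)/(32+k) > 0.64 and solve: k > (0.64·32 − 10)/(1 − 0.64) = 29.111.
The smallest integer exceeding 29.111 is 30, and checking k=30: (40)/(62) = 0.6452 > 0.64.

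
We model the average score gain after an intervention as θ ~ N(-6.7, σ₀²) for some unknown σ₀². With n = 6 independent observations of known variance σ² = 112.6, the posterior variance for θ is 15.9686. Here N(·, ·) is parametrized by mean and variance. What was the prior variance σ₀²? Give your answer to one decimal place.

Posterior precision equals prior precision plus data precision: 1/σ_n² = 1/σ₀² + n/σ².
So 1/σ₀² = 1/15.9686 − 6/112.6 = 0.062623 − 0.053286 = 0.009337.
Hence σ₀² = 1/0.009337 ≈ 107.1.

σ₀² = 107.1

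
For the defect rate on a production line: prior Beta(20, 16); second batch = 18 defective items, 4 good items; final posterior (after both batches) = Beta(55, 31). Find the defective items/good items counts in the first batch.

17 defective items and 11 good items

Because Beta–binomial updating is additive in the counts, the combined data contributed (α_post−α_prior, β_post−β_prior) successes and failures.
Total across both batches: 55−20=35 defective items, 31−16=15 good items.
Subtract the second batch: 35−18=17 defective items and 15−4=11 good items.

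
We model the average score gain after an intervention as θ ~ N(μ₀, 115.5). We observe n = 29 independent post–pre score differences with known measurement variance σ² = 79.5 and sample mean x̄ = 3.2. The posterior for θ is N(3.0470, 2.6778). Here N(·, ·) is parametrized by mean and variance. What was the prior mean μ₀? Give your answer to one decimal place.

μ₀ = -3.4

With known observation variance, the Normal–Normal posterior has precision τ_n = τ₀ + n/σ² and mean μ_n = (τ₀μ₀ + (n/σ²)x̄)/τ_n.
Here τ₀ = 1/115.5 = 0.008658 and τ_data = 29/79.5 = 0.364780, so τ_n = 0.373438.
Rearranging for μ₀: μ₀ = (μ_n·τ_n − τ_data·x̄)/τ₀ = (3.0470·0.373438 − 0.364780·3.2) / 0.008658 = -0.029430/0.008658 ≈ -3.4.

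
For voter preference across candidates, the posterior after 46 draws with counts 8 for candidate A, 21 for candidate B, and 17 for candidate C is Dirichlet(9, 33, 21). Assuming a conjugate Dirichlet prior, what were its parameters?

For a Dirichlet(α) prior with multinomial counts c, the posterior is Dirichlet(α + c) componentwise.
Subtract each count from the matching posterior parameter: 9−8=1, 33−21=12, 21−17=4.

Dirichlet(1, 12, 4)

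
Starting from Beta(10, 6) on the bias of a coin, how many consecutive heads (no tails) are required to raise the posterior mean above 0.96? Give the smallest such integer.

After k heads and 0 tails the posterior is Beta(10+k, 6), with mean (10+k)/(10+6+k).
Set (10+k)/(16+k) > 0.96 and solve: k > (0.96·16 − 10)/(1 − 0.96) = 134.000.
The smallest integer exceeding 134.000 is 135.

k = 135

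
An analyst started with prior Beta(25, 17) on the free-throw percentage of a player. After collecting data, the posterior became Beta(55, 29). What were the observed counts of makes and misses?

A Beta(a, b) prior with s successes and f failures in binomial data gives a Beta(a+s, b+f) posterior.
So s = 55 − 25 = 30 and f = 29 − 17 = 12.

30 makes and 12 misses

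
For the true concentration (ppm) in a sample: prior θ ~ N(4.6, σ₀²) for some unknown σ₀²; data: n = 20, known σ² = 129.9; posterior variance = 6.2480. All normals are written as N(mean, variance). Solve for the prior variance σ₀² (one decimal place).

σ₀² = 164.3

Posterior precision equals prior precision plus data precision: 1/σ_n² = 1/σ₀² + n/σ².
So 1/σ₀² = 1/6.2480 − 20/129.9 = 0.160051 − 0.153965 = 0.006086.
Hence σ₀² = 1/0.006086 ≈ 164.3.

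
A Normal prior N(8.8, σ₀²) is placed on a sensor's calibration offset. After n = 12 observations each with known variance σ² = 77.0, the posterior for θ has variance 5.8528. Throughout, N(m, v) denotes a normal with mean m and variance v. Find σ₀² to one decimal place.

Posterior precision equals prior precision plus data precision: 1/σ_n² = 1/σ₀² + n/σ².
So 1/σ₀² = 1/5.8528 − 12/77.0 = 0.170858 − 0.155844 = 0.015014.
Hence σ₀² = 1/0.015014 ≈ 66.6.

σ₀² = 66.6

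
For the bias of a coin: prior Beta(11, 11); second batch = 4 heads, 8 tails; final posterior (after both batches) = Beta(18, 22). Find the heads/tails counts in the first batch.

3 heads and 3 tails

Sequential conjugate updates are equivalent to a single update on the pooled data, so total successes = posterior α − prior α and total failures = posterior β − prior β.
Total across both batches: 18−11=7 heads, 22−11=11 tails.
Subtract the second batch: 7−4=3 heads and 11−8=3 tails.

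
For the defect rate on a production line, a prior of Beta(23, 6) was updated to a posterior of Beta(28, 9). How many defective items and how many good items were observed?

5 defective items and 3 good items

A Beta(a, b) prior with s successes and f failures in binomial data gives a Beta(a+s, b+f) posterior.
So s = 28 − 23 = 5 and f = 9 − 6 = 3.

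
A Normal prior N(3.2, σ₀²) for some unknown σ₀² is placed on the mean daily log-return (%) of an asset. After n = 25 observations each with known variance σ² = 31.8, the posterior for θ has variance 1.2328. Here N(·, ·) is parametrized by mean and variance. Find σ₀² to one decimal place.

σ₀² = 40.0

Posterior precision equals prior precision plus data precision: 1/σ_n² = 1/σ₀² + n/σ².
So 1/σ₀² = 1/1.2328 − 25/31.8 = 0.811162 − 0.786164 = 0.024998.
Hence σ₀² = 1/0.024998 ≈ 40.0.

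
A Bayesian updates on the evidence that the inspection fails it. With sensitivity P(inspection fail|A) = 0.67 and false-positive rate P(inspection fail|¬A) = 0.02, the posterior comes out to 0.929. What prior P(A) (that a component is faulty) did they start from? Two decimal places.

Bayes' rule in odds form gives O(A|E) = O(A)·[P(E|A)/P(E|¬A)], hence O(A) = O(A|E)/LR.
Posterior odds = 0.929/(1−0.929) = 13.0845. LR = 0.67/0.02 = 33.5000.
Prior odds = 13.0845/33.5000 = 0.3906, so P(A) = 0.3906/(1+0.3906) ≈ 0.28.

P(A) = 0.28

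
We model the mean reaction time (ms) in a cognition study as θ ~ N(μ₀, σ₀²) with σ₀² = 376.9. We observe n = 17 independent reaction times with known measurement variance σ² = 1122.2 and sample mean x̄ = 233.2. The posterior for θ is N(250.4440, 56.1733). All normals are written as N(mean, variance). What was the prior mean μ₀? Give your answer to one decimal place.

μ₀ = 348.9

The posterior mean is a precision-weighted average: μ_n = (τ₀μ₀ + τ_data·x̄)/(τ₀+τ_data), with τ₀=1/σ₀² and τ_data=n/σ².
Here τ₀ = 1/376.9 = 0.002653 and τ_data = 17/1122.2 = 0.015149, so τ_n = 0.017802.
Rearranging for μ₀: μ₀ = (μ_n·τ_n − τ_data·x̄)/τ₀ = (250.4440·0.017802 − 0.015149·233.2) / 0.002653 = 0.925657/0.002653 ≈ 348.9.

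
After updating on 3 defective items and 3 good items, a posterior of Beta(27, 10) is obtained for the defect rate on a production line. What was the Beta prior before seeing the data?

Beta(24, 7)

Under Beta–binomial conjugacy the posterior parameters are (a+s, b+f).
Subtract the data counts: 27−3=24, 10−3=7.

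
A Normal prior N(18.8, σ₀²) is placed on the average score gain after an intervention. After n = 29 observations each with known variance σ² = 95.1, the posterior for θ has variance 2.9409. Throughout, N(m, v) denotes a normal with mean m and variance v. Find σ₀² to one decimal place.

σ₀² = 28.5

Posterior precision equals prior precision plus data precision: 1/σ_n² = 1/σ₀² + n/σ².
So 1/σ₀² = 1/2.9409 − 29/95.1 = 0.340032 − 0.304942 = 0.035090.
Hence σ₀² = 1/0.035090 ≈ 28.5.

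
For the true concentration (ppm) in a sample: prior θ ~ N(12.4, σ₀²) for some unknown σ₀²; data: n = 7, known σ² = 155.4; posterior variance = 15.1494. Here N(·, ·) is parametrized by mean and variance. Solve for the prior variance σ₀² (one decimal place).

σ₀² = 47.7

Posterior precision equals prior precision plus data precision: 1/σ_n² = 1/σ₀² + n/σ².
So 1/σ₀² = 1/15.1494 − 7/155.4 = 0.066009 − 0.045045 = 0.020964.
Hence σ₀² = 1/0.020964 ≈ 47.7.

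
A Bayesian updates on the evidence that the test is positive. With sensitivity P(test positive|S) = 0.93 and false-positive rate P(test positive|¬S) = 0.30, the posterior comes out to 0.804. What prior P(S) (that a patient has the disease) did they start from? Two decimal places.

P(S) = 0.57

Bayes' rule in odds form gives O(S|E) = O(S)·[P(E|S)/P(E|¬S)], hence O(S) = O(S|E)/LR.
Posterior odds = 0.804/(1−0.804) = 4.1020. LR = 0.93/0.30 = 3.1000.
Prior odds = 4.1020/3.1000 = 1.3232, so P(S) = 1.3232/(1+1.3232) ≈ 0.57.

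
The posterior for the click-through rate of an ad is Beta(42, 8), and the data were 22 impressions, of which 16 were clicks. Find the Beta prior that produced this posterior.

Beta is conjugate to the binomial likelihood: posterior = Beta(a+s, b+f).
Subtract the data counts: 42−16=26, 8−6=2.

Beta(26, 2)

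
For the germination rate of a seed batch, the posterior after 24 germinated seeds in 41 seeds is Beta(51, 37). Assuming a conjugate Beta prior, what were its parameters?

Under Beta–binomial conjugacy the posterior parameters are (a+s, b+f).
So a = 51 − 24 = 27 and b = 37 − 17 = 20.

Beta(27, 20)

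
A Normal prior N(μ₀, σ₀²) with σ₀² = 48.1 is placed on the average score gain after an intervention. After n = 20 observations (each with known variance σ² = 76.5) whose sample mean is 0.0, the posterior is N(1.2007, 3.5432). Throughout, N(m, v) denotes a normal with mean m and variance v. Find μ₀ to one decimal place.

With known observation variance, the Normal–Normal posterior has precision τ_n = τ₀ + n/σ² and mean μ_n = (τ₀μ₀ + (n/σ²)x̄)/τ_n.
Here τ₀ = 1/48.1 = 0.020790 and τ_data = 20/76.5 = 0.261438, so τ_n = 0.282228.
Rearranging for μ₀: μ₀ = (μ_n·τ_n − τ_data·x̄)/τ₀ = (1.2007·0.282228 − 0.261438·0.0) / 0.020790 = 0.338871/0.020790 ≈ 16.3.

μ₀ = 16.3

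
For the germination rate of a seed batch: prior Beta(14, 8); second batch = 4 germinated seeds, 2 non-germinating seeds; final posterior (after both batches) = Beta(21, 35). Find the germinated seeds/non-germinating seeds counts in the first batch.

Because Beta–binomial updating is additive in the counts, the combined data contributed (α_post−α_prior, β_post−β_prior) successes and failures.
Total across both batches: 21−14=7 germinated seeds, 35−8=27 non-germinating seeds.
Subtract the second batch: 7−4=3 germinated seeds and 27−2=25 non-germinating seeds.

3 germinated seeds and 25 non-germinating seeds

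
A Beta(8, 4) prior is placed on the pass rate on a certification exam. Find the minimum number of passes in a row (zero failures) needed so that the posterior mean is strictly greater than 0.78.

After k passes and 0 failures the posterior is Beta(8+k, 4), with mean (8+k)/(8+4+k).
Set (8+k)/(12+k) > 0.78 and solve: k > (0.78·12 − 8)/(1 − 0.78) = 6.182.
The smallest integer exceeding 6.182 is 7, and checking k=7: (15)/(19) = 0.7895 > 0.78.

k = 7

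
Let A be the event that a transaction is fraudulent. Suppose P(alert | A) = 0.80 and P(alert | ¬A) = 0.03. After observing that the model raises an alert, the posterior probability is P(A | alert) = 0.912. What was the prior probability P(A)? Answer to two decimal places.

P(A) = 0.28

In odds form, posterior odds = prior odds × likelihood ratio, so prior odds = posterior odds ÷ LR.
Posterior odds = 0.912/(1−0.912) = 10.3636. LR = 0.80/0.03 = 26.6667.
Prior odds = 10.3636/26.6667 = 0.3886, so P(A) = 0.3886/(1+0.3886) ≈ 0.28.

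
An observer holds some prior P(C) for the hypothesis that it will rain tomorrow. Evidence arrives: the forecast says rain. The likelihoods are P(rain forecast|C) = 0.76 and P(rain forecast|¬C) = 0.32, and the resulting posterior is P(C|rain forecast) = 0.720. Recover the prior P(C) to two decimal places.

In odds form, posterior odds = prior odds × likelihood ratio, so prior odds = posterior odds ÷ LR.
Posterior odds = 0.720/(1−0.720) = 2.5714. LR = 0.76/0.32 = 2.3750.
Prior odds = 2.5714/2.3750 = 1.0827, so P(C) = 1.0827/(1+1.0827) ≈ 0.52.

P(C) = 0.52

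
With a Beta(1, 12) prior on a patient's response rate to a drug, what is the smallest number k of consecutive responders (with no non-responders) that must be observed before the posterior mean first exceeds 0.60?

After k responders and 0 non-responders the posterior is Beta(1+k, 12), with mean (1+k)/(1+12+k).
Set (1+k)/(13+k) > 0.60 and solve: k > (0.60·13 − 1)/(1 − 0.60) = 17.000.
The smallest integer exceeding 17.000 is 18, and checking k=18: (19)/(31) = 0.6129 > 0.60.

k = 18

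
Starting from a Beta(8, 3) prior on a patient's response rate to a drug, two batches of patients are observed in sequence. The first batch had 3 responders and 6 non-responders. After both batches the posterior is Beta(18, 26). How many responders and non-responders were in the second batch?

7 responders and 17 non-responders

Sequential conjugate updates are equivalent to a single update on the pooled data, so total successes = posterior α − prior α and total failures = posterior β − prior β.
Total across both batches: 18−8=10 responders, 26−3=23 non-responders.
Subtract the first batch: 10−3=7 responders and 23−6=17 non-responders.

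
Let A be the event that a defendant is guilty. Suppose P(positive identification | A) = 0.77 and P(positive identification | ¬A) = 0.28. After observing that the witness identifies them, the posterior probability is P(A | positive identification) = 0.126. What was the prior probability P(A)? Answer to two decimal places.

P(A) = 0.05

Bayes' rule in odds form gives O(A|E) = O(A)·[P(E|A)/P(E|¬A)], hence O(A) = O(A|E)/LR.
Posterior odds = 0.126/(1−0.126) = 0.1442. LR = 0.77/0.28 = 2.7500.
Prior odds = 0.1442/2.7500 = 0.0524, so P(A) = 0.0524/(1+0.0524) ≈ 0.05.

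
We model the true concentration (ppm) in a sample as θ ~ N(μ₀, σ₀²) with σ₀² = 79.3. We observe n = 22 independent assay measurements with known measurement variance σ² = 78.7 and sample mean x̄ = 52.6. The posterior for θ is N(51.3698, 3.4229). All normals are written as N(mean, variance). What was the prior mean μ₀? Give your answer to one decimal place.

With known observation variance, the Normal–Normal posterior has precision τ_n = τ₀ + n/σ² and mean μ_n = (τ₀μ₀ + (n/σ²)x̄)/τ_n.
Here τ₀ = 1/79.3 = 0.012610 and τ_data = 22/78.7 = 0.279543, so τ_n = 0.292153.
Rearranging for μ₀: μ₀ = (μ_n·τ_n − τ_data·x̄)/τ₀ = (51.3698·0.292153 − 0.279543·52.6) / 0.012610 = 0.303879/0.012610 ≈ 24.1.

μ₀ = 24.1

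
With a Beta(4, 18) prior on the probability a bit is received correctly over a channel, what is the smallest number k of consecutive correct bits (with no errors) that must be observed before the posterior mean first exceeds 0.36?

k = 7

After k correct bits and 0 errors the posterior is Beta(4+k, 18), with mean (4+k)/(4+18+k).
Set (4+k)/(22+k) > 0.36 and solve: k > (0.36·22 − 4)/(1 − 0.36) = 6.125.
The smallest integer exceeding 6.125 is 7.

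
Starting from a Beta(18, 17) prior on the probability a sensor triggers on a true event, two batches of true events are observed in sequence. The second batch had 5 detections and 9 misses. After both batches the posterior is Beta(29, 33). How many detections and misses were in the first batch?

6 detections and 7 misses

Sequential conjugate updates are equivalent to a single update on the pooled data, so total successes = posterior α − prior α and total failures = posterior β − prior β.
Total across both batches: 29−18=11 detections, 33−17=16 misses.
Subtract the second batch: 11−5=6 detections and 16−9=7 misses.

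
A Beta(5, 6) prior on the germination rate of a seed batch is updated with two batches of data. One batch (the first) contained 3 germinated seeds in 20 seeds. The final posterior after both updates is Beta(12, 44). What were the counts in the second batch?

Because Beta–binomial updating is additive in the counts, the combined data contributed (α_post−α_prior, β_post−β_prior) successes and failures.
Total across both batches: 12−5=7 germinated seeds, 44−6=38 non-germinating seeds.
Subtract the first batch: 7−3=4 germinated seeds and 38−17=21 non-germinating seeds.

4 germinated seeds and 21 non-germinating seeds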